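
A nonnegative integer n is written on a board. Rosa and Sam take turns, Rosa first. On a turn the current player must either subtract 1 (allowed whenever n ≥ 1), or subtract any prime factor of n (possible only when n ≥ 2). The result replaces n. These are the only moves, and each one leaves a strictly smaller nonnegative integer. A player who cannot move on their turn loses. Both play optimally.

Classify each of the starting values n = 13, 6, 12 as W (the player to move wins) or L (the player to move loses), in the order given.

Build the W/L table. Terminal = L. A non-terminal position is W if it has a move to some L; otherwise it is L.
n=0: no move → L
n=1: can move to 0, which is L ⇒ W
n=2: can move to 0, which is L ⇒ W
n=3: can move to 0, which is L ⇒ W
n=4: moves to 2(W), 3(W); every one is W ⇒ L
n=5: can move to 0, which is L ⇒ W
n=6: can move to 4, which is L ⇒ W
n=7: can move to 0, which is L ⇒ W
n=8: moves to 6(W), 7(W); every one is W ⇒ L
n=9: can move to 8, which is L ⇒ W
n=10: can move to 8, which is L ⇒ W
n=11: can move to 0, which is L ⇒ W
n=12: moves to 9(W), 10(W), 11(W); every one is W ⇒ L
n=13: can move to 0, which is L ⇒ W

13: W, 6: W, 12: L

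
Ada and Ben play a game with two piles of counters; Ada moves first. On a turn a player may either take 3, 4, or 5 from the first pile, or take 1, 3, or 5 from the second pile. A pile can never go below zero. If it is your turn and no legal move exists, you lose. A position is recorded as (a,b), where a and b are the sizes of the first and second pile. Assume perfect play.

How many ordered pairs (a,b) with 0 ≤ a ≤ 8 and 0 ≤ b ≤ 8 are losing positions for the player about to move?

32

Positions with no move are L. A position that does have a move is losing for the player to move precisely when every available move leads to a winning position for the opponent. Fill in the labels:
Every move lowers a or b (never raises either), so fill the grid row by row in increasing a, and left to right within a row: each cell's successors are then already labelled.
      b=0  b=1  b=2  b=3  b=4  b=5  b=6  b=7  b=8
a=0:    L    W    L    W    L    W    L    W    L
a=1:    L    W    L    W    L    W    L    W    L
a=2:    L    W    L    W    L    W    L    W    L
a=3:    W    L    W    L    W    L    W    L    W
a=4:    W    L    W    L    W    L    W    L    W
a=5:    W    L    W    L    W    L    W    L    W
a=6:    W    W    W    W    W    W    W    W    W
a=7:    W    W    W    W    W    W    W    W    W
a=8:    L    W    L    W    L    W    L    W    L
Cells with no legal move (terminal, hence L): (0,0), (1,0), (2,0).
The remaining L cells, each justified by listing all of its moves:
(0,2): →(0,1)(W) only, which is W, so L
(0,4): →(0,3)(W), (0,1)(W) — all W, so L
(0,6): →(0,5)(W), (0,3)(W), (0,1)(W) — all W, so L
(0,8): →(0,7)(W), (0,5)(W), (0,3)(W) — all W, so L
(1,2): →(1,1)(W) only, which is W, so L
(1,4): →(1,3)(W), (1,1)(W) — all W, so L
(1,6): →(1,5)(W), (1,3)(W), (1,1)(W) — all W, so L
(1,8): →(1,7)(W), (1,5)(W), (1,3)(W) — all W, so L
(2,2): →(2,1)(W) only, which is W, so L
(2,4): →(2,3)(W), (2,1)(W) — all W, so L
(2,6): →(2,5)(W), (2,3)(W), (2,1)(W) — all W, so L
(2,8): →(2,7)(W), (2,5)(W), (2,3)(W) — all W, so L
(3,1): →(0,1)(W), (3,0)(W) — all W, so L
(3,3): →(0,3)(W), (3,2)(W), (3,0)(W) — all W, so L
(3,5): →(0,5)(W), (3,4)(W), (3,2)(W), (3,0)(W) — all W, so L
(3,7): →(0,7)(W), (3,6)(W), (3,4)(W), (3,2)(W) — all W, so L
(4,1): →(1,1)(W), (0,1)(W), (4,0)(W) — all W, so L
(4,3): →(1,3)(W), (0,3)(W), (4,2)(W), (4,0)(W) — all W, so L
(4,5): →(1,5)(W), (0,5)(W), (4,4)(W), (4,2)(W), (4,0)(W) — all W, so L
(4,7): →(1,7)(W), (0,7)(W), (4,6)(W), (4,4)(W), (4,2)(W) — all W, so L
(5,1): →(2,1)(W), (1,1)(W), (0,1)(W), (5,0)(W) — all W, so L
(5,3): →(2,3)(W), (1,3)(W), (0,3)(W), (5,2)(W), (5,0)(W) — all W, so L
(5,5): →(2,5)(W), (1,5)(W), (0,5)(W), (5,4)(W), (5,2)(W), (5,0)(W) — all W, so L
(5,7): →(2,7)(W), (1,7)(W), (0,7)(W), (5,6)(W), (5,4)(W), (5,2)(W) — all W, so L
(8,0): →(5,0)(W), (4,0)(W), (3,0)(W) — all W, so L
(8,2): →(5,2)(W), (4,2)(W), (3,2)(W), (8,1)(W) — all W, so L
(8,4): →(5,4)(W), (4,4)(W), (3,4)(W), (8,3)(W), (8,1)(W) — all W, so L
(8,6): →(5,6)(W), (4,6)(W), (3,6)(W), (8,5)(W), (8,3)(W), (8,1)(W) — all W, so L
(8,8): →(5,8)(W), (4,8)(W), (3,8)(W), (8,7)(W), (8,5)(W), (8,3)(W) — all W, so L
Every other cell has at least one move into one of the L cells above, so it is W.
L cells per row: a=0: 5, a=1: 5, a=2: 5, a=3: 4, a=4: 4, a=5: 4, a=6: 0, a=7: 0, a=8: 5; total 32.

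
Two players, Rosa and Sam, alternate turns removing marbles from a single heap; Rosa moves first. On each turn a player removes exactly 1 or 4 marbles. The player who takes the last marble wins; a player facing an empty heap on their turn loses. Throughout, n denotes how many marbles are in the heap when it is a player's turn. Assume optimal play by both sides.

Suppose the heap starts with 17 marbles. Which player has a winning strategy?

Build the W/L table. Terminal = L. A non-terminal position is W if it has a move to some L; otherwise it is L.
n=0: no move → L
n=1: reaches L-position 0 → W
n=2: only reaches 1(W), which is W → L
n=3: reaches L-position 2 → W
n=4: reaches L-position 0 → W
n=5: only reaches 4(W), 1(W), all W → L
n=6: reaches L-position 5 → W
n=7: only reaches 6(W), 3(W), all W → L
n=8: reaches L-position 7 → W
n=9: reaches L-position 5 → W
n=10: only reaches 9(W), 6(W), all W → L
n=11: reaches L-position 10 → W
n=12: only reaches 11(W), 8(W), all W → L
n=13: reaches L-position 12 → W
n=14: reaches L-position 10 → W
n=15: only reaches 14(W), 11(W), all W → L
n=16: reaches L-position 15 → W
n=17: only reaches 16(W), 13(W), all W → L
Every move from 17 reaches a W position, so the mover loses.

Sam wins.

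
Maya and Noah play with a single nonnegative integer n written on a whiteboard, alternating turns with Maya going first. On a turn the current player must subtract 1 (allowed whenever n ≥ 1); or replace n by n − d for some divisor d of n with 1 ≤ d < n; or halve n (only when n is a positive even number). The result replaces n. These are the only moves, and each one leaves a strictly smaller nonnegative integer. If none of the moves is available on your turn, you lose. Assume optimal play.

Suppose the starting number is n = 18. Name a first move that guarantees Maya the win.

Move to 9.

Work bottom-up. With no move the player to move loses. Otherwise the position is W if at least one move leads to an L position for the opponent, and L if every move leads to a W.
n=0: no move → L
n=1: reaches L-position 0 → W
n=2: only reaches 1(W), which is W → L
n=3: reaches L-position 2 → W
n=4: reaches L-position 2 → W
n=5: only reaches 4(W), which is W → L
n=6: reaches L-position 5 → W
n=7: only reaches 6(W), which is W → L
n=8: reaches L-position 7 → W
n=9: only reaches 6(W), 8(W), all W → L
n=10: reaches L-position 5 → W
n=11: only reaches 10(W), which is W → L
n=12: reaches L-position 9 → W
n=13: only reaches 12(W), which is W → L
n=14: reaches L-position 7 → W
n=15: only reaches 10(W), 12(W), 14(W), all W → L
n=16: reaches L-position 15 → W
n=17: only reaches 16(W), which is W → L
n=18: reaches L-position 9 → W
From 18, the L positions reachable in one move are: 9, 15, 17. Any move reaching one of these is winning.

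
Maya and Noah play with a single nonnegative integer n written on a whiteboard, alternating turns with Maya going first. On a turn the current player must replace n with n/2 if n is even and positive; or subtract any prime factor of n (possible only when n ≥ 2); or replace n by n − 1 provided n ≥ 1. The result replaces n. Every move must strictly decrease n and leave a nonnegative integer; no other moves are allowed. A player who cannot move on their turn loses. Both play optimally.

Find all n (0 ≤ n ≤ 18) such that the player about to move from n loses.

Positions with no move are L. A position that does have a move is losing for the player to move precisely when every available move leads to a winning position for the opponent. Fill in the labels:
n=0: no move → L
n=1: can move to 0, which is L ⇒ W
n=2: can move to 0, which is L ⇒ W
n=3: can move to 0, which is L ⇒ W
n=4: moves to 2(W), 3(W); every one is W ⇒ L
n=5: can move to 0, which is L ⇒ W
n=6: can move to 4, which is L ⇒ W
n=7: can move to 0, which is L ⇒ W
n=8: can move to 4, which is L ⇒ W
n=9: moves to 6(W), 8(W); every one is W ⇒ L
n=10: can move to 9, which is L ⇒ W
n=11: can move to 0, which is L ⇒ W
n=12: can move to 9, which is L ⇒ W
n=13: can move to 0, which is L ⇒ W
n=14: moves to 7(W), 12(W), 13(W); every one is W ⇒ L
n=15: can move to 14, which is L ⇒ W
n=16: can move to 14, which is L ⇒ W
n=17: can move to 0, which is L ⇒ W
n=18: can move to 9, which is L ⇒ W
Reading off the rows marked L gives the requested list; there are 4 such values of n.

0, 4, 9, 14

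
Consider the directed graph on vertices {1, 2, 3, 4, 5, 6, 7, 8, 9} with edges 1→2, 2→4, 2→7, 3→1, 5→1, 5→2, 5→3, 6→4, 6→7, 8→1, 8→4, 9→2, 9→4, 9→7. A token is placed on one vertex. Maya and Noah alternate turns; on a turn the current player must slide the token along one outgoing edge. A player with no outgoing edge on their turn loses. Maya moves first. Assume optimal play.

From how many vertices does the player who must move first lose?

Positions with no move are L. A position that does have a move is losing for the player to move precisely when every available move leads to a winning position for the opponent. Fill in the labels:
Every edge goes from a vertex to one that appears earlier in the order 4, 7, 2, 9, 6, 1, 3, 5, 8, so processing vertices in that order labels each vertex after all of its successors.
4: no outgoing edge → L
7: no outgoing edge → L
2: W (go to 7, an L position)
9: W (go to 7, an L position)
6: W (go to 7, an L position)
1: L (sole option 2(W) is W)
3: W (go to 1, an L position)
5: W (go to 1, an L position)
8: W (go to 1, an L position)
The L vertices are 1, 4, 7; that is 3 in all.

3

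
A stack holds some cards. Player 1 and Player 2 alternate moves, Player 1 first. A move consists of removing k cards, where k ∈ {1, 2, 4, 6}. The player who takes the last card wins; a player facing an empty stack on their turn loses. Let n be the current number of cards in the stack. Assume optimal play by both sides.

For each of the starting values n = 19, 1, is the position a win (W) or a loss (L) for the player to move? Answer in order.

Classify positions by backward induction: terminal positions (no move available) are L. From any other position, the mover wins iff some move reaches an L.
n=0: no move → L
n=1: reaches L-position 0 → W
n=2: reaches L-position 0 → W
n=3: only reaches 2(W), 1(W), all W → L
n=4: reaches L-position 3 → W
n=5: reaches L-position 3 → W
n=6: reaches L-position 0 → W
n=7: reaches L-position 3 → W
n=8: only reaches 7(W), 6(W), 4(W), 2(W), all W → L
n=9: reaches L-position 8 → W
n=10: reaches L-position 8 → W
n=11: only reaches 10(W), 9(W), 7(W), 5(W), all W → L
n=12: reaches L-position 11 → W
n=13: reaches L-position 11 → W
n=14: reaches L-position 8 → W
n=15: reaches L-position 11 → W
n=16: only reaches 15(W), 14(W), 12(W), 10(W), all W → L
n=17: reaches L-position 16 → W
n=18: reaches L-position 16 → W
n=19: only reaches 18(W), 17(W), 15(W), 13(W), all W → L

19: L, 1: W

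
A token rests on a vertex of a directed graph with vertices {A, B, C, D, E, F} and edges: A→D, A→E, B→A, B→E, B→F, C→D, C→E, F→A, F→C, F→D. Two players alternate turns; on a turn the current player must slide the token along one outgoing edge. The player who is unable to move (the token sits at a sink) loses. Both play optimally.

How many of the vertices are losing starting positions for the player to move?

2

Classify positions by backward induction: terminal positions (no move available) are L. From any other position, the mover wins iff some move reaches an L.
Every edge goes from a vertex to one that appears earlier in the order E, D, C, A, F, B, so processing vertices in that order labels each vertex after all of its successors.
E: no outgoing edge → L
D: no outgoing edge → L
C: reaches L-position D → W
A: reaches L-position D → W
F: reaches L-position D → W
B: reaches L-position E → W
The L vertices are D, E; that is 2 in all.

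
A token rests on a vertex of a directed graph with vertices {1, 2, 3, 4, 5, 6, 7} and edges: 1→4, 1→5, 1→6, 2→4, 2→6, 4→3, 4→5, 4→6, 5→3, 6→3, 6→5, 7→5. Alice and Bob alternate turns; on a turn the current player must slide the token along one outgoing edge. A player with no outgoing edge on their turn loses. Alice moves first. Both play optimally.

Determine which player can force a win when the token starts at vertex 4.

Alice wins.

Work bottom-up. With no move the player to move loses. Otherwise the position is W if at least one move leads to an L position for the opponent, and L if every move leads to a W.
Every edge goes from a vertex to one that appears earlier in the order 3, 5, 6, 4, 1, 7, 2, so processing vertices in that order labels each vertex after all of its successors.
3: no outgoing edge → L
5: →3(L), so W
6: →3(L), so W
4: →3(L), so W
1: →4(W), 6(W), 5(W) — all W, so L
7: →5(W) only, which is W, so L
2: →4(W), 6(W) — all W, so L
From 4 Alice can move to 3, reaching an L position.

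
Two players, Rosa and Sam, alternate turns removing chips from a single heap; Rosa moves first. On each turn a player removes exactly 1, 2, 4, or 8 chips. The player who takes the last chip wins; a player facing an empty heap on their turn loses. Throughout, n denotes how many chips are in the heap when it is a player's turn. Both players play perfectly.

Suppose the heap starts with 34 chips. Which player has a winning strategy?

Work bottom-up. With no move the player to move loses. Otherwise the position is W if at least one move leads to an L position for the opponent, and L if every move leads to a W.
n=0: no move → L
n=1: reaches L-position 0 → W
n=2: reaches L-position 0 → W
n=3: only reaches 2(W), 1(W), all W → L
n=4: reaches L-position 3 → W
n=5: reaches L-position 3 → W
n=6: only reaches 5(W), 4(W), 2(W), all W → L
n=7: reaches L-position 6 → W
n=8: reaches L-position 6 → W
n=9: only reaches 8(W), 7(W), 5(W), 1(W), all W → L
n=10: reaches L-position 9 → W
n=11: reaches L-position 9 → W
n=12: only reaches 11(W), 10(W), 8(W), 4(W), all W → L
n=13: reaches L-position 12 → W
n=14: reaches L-position 12 → W
n=15: only reaches 14(W), 13(W), 11(W), 7(W), all W → L
n=16: reaches L-position 15 → W
n=17: reaches L-position 15 → W
n=18: only reaches 17(W), 16(W), 14(W), 10(W), all W → L
n=19: reaches L-position 18 → W
n=20: reaches L-position 18 → W
n=21: only reaches 20(W), 19(W), 17(W), 13(W), all W → L
n=22: reaches L-position 21 → W
n=23: reaches L-position 21 → W
n=24: only reaches 23(W), 22(W), 20(W), 16(W), all W → L
n=25: reaches L-position 24 → W
n=26: reaches L-position 24 → W
n=27: only reaches 26(W), 25(W), 23(W), 19(W), all W → L
n=28: reaches L-position 27 → W
n=29: reaches L-position 27 → W
n=30: only reaches 29(W), 28(W), 26(W), 22(W), all W → L
n=31: reaches L-position 30 → W
n=32: reaches L-position 30 → W
n=33: only reaches 32(W), 31(W), 29(W), 25(W), all W → L
n=34: reaches L-position 33 → W
From 34 Rosa can remove 1, leaving 33, reaching an L position.

Rosa wins.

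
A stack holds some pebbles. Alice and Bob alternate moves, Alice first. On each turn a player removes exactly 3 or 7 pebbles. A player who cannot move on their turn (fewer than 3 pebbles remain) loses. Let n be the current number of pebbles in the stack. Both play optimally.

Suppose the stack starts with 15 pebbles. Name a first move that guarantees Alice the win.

Remove 3, leaving 12.

Work bottom-up. With no move the player to move loses. Otherwise the position is W if at least one move leads to an L position for the opponent, and L if every move leads to a W.
n=0: no move → L
n=1: no move → L
n=2: no move → L
n=3: →0(L), so W
n=4: →1(L), so W
n=5: →2(L), so W
n=6: →3(W) only, which is W, so L
n=7: →0(L), so W
n=8: →1(L), so W
n=9: →6(L), so W
n=10: →7(W), 3(W) — all W, so L
n=11: →8(W), 4(W) — all W, so L
n=12: →9(W), 5(W) — all W, so L
n=13: →10(L), so W
n=14: →11(L), so W
n=15: →12(L), so W
From 15, the L positions reachable in one move are: 12.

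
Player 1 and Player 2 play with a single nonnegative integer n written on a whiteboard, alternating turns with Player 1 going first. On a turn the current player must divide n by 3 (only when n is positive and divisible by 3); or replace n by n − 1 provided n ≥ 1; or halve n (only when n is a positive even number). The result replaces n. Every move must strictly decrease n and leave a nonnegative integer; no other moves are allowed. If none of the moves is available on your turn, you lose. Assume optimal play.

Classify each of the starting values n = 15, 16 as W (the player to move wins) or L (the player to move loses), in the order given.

15: W, 16: L

Use the standard recursion: the mover loses at a terminal position; elsewhere, the mover wins exactly when some move hands the opponent an L position.
n=0: no move → L
n=1: reaches L-position 0 → W
n=2: only reaches 1(W), which is W → L
n=3: reaches L-position 2 → W
n=4: reaches L-position 2 → W
n=5: only reaches 4(W), which is W → L
n=6: reaches L-position 2 → W
n=7: only reaches 6(W), which is W → L
n=8: reaches L-position 7 → W
n=9: only reaches 3(W), 8(W), all W → L
n=10: reaches L-position 5 → W
n=11: only reaches 10(W), which is W → L
n=12: reaches L-position 11 → W
n=13: only reaches 12(W), which is W → L
n=14: reaches L-position 7 → W
n=15: reaches L-position 5 → W
n=16: only reaches 8(W), 15(W), all W → L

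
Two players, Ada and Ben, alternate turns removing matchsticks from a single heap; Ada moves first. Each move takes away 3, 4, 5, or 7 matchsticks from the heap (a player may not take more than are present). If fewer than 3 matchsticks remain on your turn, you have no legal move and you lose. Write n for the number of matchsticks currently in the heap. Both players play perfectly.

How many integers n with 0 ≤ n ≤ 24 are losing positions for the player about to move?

Positions with no move are L. A position that does have a move is losing for the player to move precisely when every available move leads to a winning position for the opponent. Fill in the labels:
n=0: no move → L
n=1: no move → L
n=2: no move → L
n=3: W (go to 0, an L position)
n=4: W (go to 1, an L position)
n=5: W (go to 2, an L position)
n=6: W (go to 2, an L position)
n=7: W (go to 2, an L position)
n=8: W (go to 1, an L position)
n=9: W (go to 2, an L position)
n=10: L (options 7(W), 6(W), 5(W), 3(W) are all W)
n=11: L (options 8(W), 7(W), 6(W), 4(W) are all W)
n=12: L (options 9(W), 8(W), 7(W), 5(W) are all W)
n=13: W (go to 10, an L position)
n=14: W (go to 11, an L position)
n=15: W (go to 12, an L position)
n=16: W (go to 12, an L position)
n=17: W (go to 12, an L position)
n=18: W (go to 11, an L position)
n=19: W (go to 12, an L position)
n=20: L (options 17(W), 16(W), 15(W), 13(W) are all W)
n=21: L (options 18(W), 17(W), 16(W), 14(W) are all W)
n=22: L (options 19(W), 18(W), 17(W), 15(W) are all W)
n=23: W (go to 20, an L position)
n=24: W (go to 21, an L position)
L entries with 0 ≤ n ≤ 24: n = 0, 1, 2, 10, 11, 12, 20, 21, 22; that makes 9.

9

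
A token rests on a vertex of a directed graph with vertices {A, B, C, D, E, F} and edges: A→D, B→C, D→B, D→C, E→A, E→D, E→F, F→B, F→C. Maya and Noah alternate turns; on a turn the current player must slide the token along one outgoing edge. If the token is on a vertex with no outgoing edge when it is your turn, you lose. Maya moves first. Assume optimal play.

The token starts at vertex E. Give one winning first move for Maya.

Move to A.

Compute win/loss labels from the base case upward. A position with no move is L. Any other position is W if it can reach an L in one move, else L.
Every edge goes from a vertex to one that appears earlier in the order C, B, D, F, A, E, so processing vertices in that order labels each vertex after all of its successors.
C: no outgoing edge → L
B: W (go to C, an L position)
D: W (go to C, an L position)
F: W (go to C, an L position)
A: L (sole option D(W) is W)
E: W (go to A, an L position)
From E, the L positions reachable in one move are: A.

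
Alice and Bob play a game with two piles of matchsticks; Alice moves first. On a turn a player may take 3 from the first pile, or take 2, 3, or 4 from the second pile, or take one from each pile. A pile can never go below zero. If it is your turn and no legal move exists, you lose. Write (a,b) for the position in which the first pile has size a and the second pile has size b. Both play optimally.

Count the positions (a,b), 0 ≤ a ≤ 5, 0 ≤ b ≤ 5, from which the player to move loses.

11

Build the W/L table. Terminal = L. A non-terminal position is W if it has a move to some L; otherwise it is L.
Every move lowers a or b (never raises either), so fill the grid row by row in increasing a, and left to right within a row: each cell's successors are then already labelled.
      b=0  b=1  b=2  b=3  b=4  b=5
a=0:    L    L    W    W    W    W
a=1:    L    W    W    W    W    L
a=2:    L    W    W    W    W    L
a=3:    W    W    L    L    W    W
a=4:    W    L    L    W    W    W
a=5:    W    L    W    W    W    W
Cells with no legal move (terminal, hence L): (0,0), (0,1), (1,0), (2,0).
The remaining L cells, each justified by listing all of its moves:
(1,5): moves to (1,3)(W), (1,2)(W), (1,1)(W), (0,4)(W); every one is W ⇒ L
(2,5): moves to (2,3)(W), (2,2)(W), (2,1)(W), (1,4)(W); every one is W ⇒ L
(3,2): moves to (0,2)(W), (3,0)(W), (2,1)(W); every one is W ⇒ L
(3,3): moves to (0,3)(W), (3,1)(W), (3,0)(W), (2,2)(W); every one is W ⇒ L
(4,1): moves to (1,1)(W), (3,0)(W); every one is W ⇒ L
(4,2): moves to (1,2)(W), (4,0)(W), (3,1)(W); every one is W ⇒ L
(5,1): moves to (2,1)(W), (4,0)(W); every one is W ⇒ L
Every other cell has at least one move into one of the L cells above, so it is W.
L cells per row: a=0: 2, a=1: 2, a=2: 2, a=3: 2, a=4: 2, a=5: 1; total 11.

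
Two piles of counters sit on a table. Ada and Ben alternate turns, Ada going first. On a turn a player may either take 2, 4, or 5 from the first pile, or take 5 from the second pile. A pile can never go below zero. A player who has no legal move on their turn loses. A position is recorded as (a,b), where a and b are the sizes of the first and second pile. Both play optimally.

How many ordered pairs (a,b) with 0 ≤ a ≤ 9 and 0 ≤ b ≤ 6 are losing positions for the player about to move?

Work bottom-up. With no move the player to move loses. Otherwise the position is W if at least one move leads to an L position for the opponent, and L if every move leads to a W.
Every move lowers a or b (never raises either), so fill the grid row by row in increasing a, and left to right within a row: each cell's successors are then already labelled.
      b=0  b=1  b=2  b=3  b=4  b=5  b=6
a=0:    L    L    L    L    L    W    W
a=1:    L    L    L    L    L    W    W
a=2:    W    W    W    W    W    L    L
a=3:    W    W    W    W    W    L    L
a=4:    W    W    W    W    W    W    W
a=5:    W    W    W    W    W    W    W
a=6:    W    W    W    W    W    W    W
a=7:    L    L    L    L    L    W    W
a=8:    L    L    L    L    L    W    W
a=9:    W    W    W    W    W    L    L
Cells with no legal move (terminal, hence L): (0,0), (0,1), (0,2), (0,3), (0,4), (1,0), (1,1), (1,2), (1,3), (1,4).
The remaining L cells, each justified by listing all of its moves:
(2,5): only reaches (0,5)(W), (2,0)(W), all W → L
(2,6): only reaches (0,6)(W), (2,1)(W), all W → L
(3,5): only reaches (1,5)(W), (3,0)(W), all W → L
(3,6): only reaches (1,6)(W), (3,1)(W), all W → L
(7,0): only reaches (5,0)(W), (3,0)(W), (2,0)(W), all W → L
(7,1): only reaches (5,1)(W), (3,1)(W), (2,1)(W), all W → L
(7,2): only reaches (5,2)(W), (3,2)(W), (2,2)(W), all W → L
(7,3): only reaches (5,3)(W), (3,3)(W), (2,3)(W), all W → L
(7,4): only reaches (5,4)(W), (3,4)(W), (2,4)(W), all W → L
(8,0): only reaches (6,0)(W), (4,0)(W), (3,0)(W), all W → L
(8,1): only reaches (6,1)(W), (4,1)(W), (3,1)(W), all W → L
(8,2): only reaches (6,2)(W), (4,2)(W), (3,2)(W), all W → L
(8,3): only reaches (6,3)(W), (4,3)(W), (3,3)(W), all W → L
(8,4): only reaches (6,4)(W), (4,4)(W), (3,4)(W), all W → L
(9,5): only reaches (7,5)(W), (5,5)(W), (4,5)(W), (9,0)(W), all W → L
(9,6): only reaches (7,6)(W), (5,6)(W), (4,6)(W), (9,1)(W), all W → L
Every other cell has at least one move into one of the L cells above, so it is W.
L cells per row: a=0: 5, a=1: 5, a=2: 2, a=3: 2, a=4: 0, a=5: 0, a=6: 0, a=7: 5, a=8: 5, a=9: 2; total 26.

26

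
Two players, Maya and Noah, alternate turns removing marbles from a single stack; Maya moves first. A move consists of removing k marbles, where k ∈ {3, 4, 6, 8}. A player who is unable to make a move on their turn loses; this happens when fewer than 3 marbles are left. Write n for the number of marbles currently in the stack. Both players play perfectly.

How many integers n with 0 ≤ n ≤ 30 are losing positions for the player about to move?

9

Classify positions by backward induction: terminal positions (no move available) are L. From any other position, the mover wins iff some move reaches an L.
n=0: no move → L
n=1: no move → L
n=2: no move → L
n=3: W (go to 0, an L position)
n=4: W (go to 1, an L position)
n=5: W (go to 2, an L position)
n=6: W (go to 2, an L position)
n=7: W (go to 1, an L position)
n=8: W (go to 2, an L position)
n=9: W (go to 1, an L position)
n=10: W (go to 2, an L position)
n=11: L (options 8(W), 7(W), 5(W), 3(W) are all W)
n=12: L (options 9(W), 8(W), 6(W), 4(W) are all W)
n=13: L (options 10(W), 9(W), 7(W), 5(W) are all W)
n=14: W (go to 11, an L position)
n=15: W (go to 12, an L position)
n=16: W (go to 13, an L position)
n=17: W (go to 13, an L position)
n=18: W (go to 12, an L position)
n=19: W (go to 13, an L position)
n=20: W (go to 12, an L position)
n=21: W (go to 13, an L position)
n=22: L (options 19(W), 18(W), 16(W), 14(W) are all W)
n=23: L (options 20(W), 19(W), 17(W), 15(W) are all W)
n=24: L (options 21(W), 20(W), 18(W), 16(W) are all W)
n=25: W (go to 22, an L position)
n=26: W (go to 23, an L position)
n=27: W (go to 24, an L position)
n=28: W (go to 24, an L position)
n=29: W (go to 23, an L position)
n=30: W (go to 24, an L position)
L entries with 0 ≤ n ≤ 30: n = 0, 1, 2, 11, 12, 13, 22, 23, 24; that makes 9.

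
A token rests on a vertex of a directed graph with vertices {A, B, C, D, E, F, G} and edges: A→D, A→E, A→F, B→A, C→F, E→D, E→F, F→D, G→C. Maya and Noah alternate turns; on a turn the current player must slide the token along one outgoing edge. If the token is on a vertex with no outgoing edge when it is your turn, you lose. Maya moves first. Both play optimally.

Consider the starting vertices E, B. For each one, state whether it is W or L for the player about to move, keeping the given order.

Classify positions by backward induction: terminal positions (no move available) are L. From any other position, the mover wins iff some move reaches an L.
Every edge goes from a vertex to one that appears earlier in the order D, F, E, A, B, C, G, so processing vertices in that order labels each vertex after all of its successors.
D: no outgoing edge → L
F: can move to D, which is L ⇒ W
E: can move to D, which is L ⇒ W
A: can move to D, which is L ⇒ W
B: the only move is to A(W), a W ⇒ L
C: the only move is to F(W), a W ⇒ L
G: can move to C, which is L ⇒ W

E: W, B: L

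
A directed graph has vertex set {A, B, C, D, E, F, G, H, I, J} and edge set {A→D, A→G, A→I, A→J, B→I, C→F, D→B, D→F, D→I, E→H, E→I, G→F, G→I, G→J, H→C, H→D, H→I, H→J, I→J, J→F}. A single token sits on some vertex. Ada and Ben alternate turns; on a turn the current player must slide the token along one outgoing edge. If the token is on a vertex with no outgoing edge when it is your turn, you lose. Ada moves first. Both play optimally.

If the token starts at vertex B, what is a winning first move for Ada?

Use the standard recursion: the mover loses at a terminal position; elsewhere, the mover wins exactly when some move hands the opponent an L position.
Every edge goes from a vertex to one that appears earlier in the order F, J, I, G, B, D, A, C, H, E, so processing vertices in that order labels each vertex after all of its successors.
F: no outgoing edge → L
J: can move to F, which is L ⇒ W
I: the only move is to J(W), a W ⇒ L
G: can move to I, which is L ⇒ W
B: can move to I, which is L ⇒ W
D: can move to I, which is L ⇒ W
A: can move to I, which is L ⇒ W
C: can move to F, which is L ⇒ W
H: can move to I, which is L ⇒ W
E: can move to I, which is L ⇒ W
From B, the L positions reachable in one move are: I.

Move to I.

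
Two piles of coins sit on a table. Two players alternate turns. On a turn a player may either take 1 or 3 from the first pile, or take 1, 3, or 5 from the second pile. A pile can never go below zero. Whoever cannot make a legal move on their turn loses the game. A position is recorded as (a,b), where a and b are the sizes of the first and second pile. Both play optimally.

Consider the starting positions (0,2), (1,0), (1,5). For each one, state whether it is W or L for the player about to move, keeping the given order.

Use the standard recursion: the mover loses at a terminal position; elsewhere, the mover wins exactly when some move hands the opponent an L position.
No move ever increases a pile, so every position that can arise here has a ≤ 1 and b ≤ 5; it is enough to label the cells with 0 ≤ a ≤ 1 and 0 ≤ b ≤ 5.
Every move lowers a or b (never raises either), so fill the grid row by row in increasing a, and left to right within a row: each cell's successors are then already labelled.
      b=0  b=1  b=2  b=3  b=4  b=5
a=0:    L    W    L    W    L    W
a=1:    W    L    W    L    W    L
Cells with no legal move (terminal, hence L): (0,0).
The remaining L cells, each justified by listing all of its moves:
(0,2): the only move is to (0,1)(W), a W ⇒ L
(0,4): moves to (0,3)(W), (0,1)(W); every one is W ⇒ L
(1,1): moves to (0,1)(W), (1,0)(W); every one is W ⇒ L
(1,3): moves to (0,3)(W), (1,2)(W), (1,0)(W); every one is W ⇒ L
(1,5): moves to (0,5)(W), (1,4)(W), (1,2)(W), (1,0)(W); every one is W ⇒ L
Every other cell has at least one move into one of the L cells above, so it is W.
(0,2): one of the L cells justified above, so L
(1,0): the move to (0,0) reaches an L cell, so W
(1,5): one of the L cells justified above, so L

(0,2): L, (1,0): W, (1,5): L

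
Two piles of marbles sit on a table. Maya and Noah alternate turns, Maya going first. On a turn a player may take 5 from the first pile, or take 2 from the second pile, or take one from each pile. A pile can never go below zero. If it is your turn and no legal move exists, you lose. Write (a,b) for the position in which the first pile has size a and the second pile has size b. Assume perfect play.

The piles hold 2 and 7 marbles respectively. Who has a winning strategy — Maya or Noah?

Build the W/L table. Terminal = L. A non-terminal position is W if it has a move to some L; otherwise it is L.
No move ever increases a pile, so every position that can arise here has a ≤ 2 and b ≤ 7; it is enough to label the cells with 0 ≤ a ≤ 2 and 0 ≤ b ≤ 7.
Every move lowers a or b (never raises either), so fill the grid row by row in increasing a, and left to right within a row: each cell's successors are then already labelled.
      b=0  b=1  b=2  b=3  b=4  b=5  b=6  b=7
a=0:    L    L    W    W    L    L    W    W
a=1:    L    W    W    L    L    W    W    L
a=2:    L    W    W    L    W    W    L    L
Cells with no legal move (terminal, hence L): (0,0), (0,1), (1,0), (2,0).
The remaining L cells, each justified by listing all of its moves:
(0,4): the only move is to (0,2)(W), a W ⇒ L
(0,5): the only move is to (0,3)(W), a W ⇒ L
(1,3): moves to (1,1)(W), (0,2)(W); every one is W ⇒ L
(1,4): moves to (1,2)(W), (0,3)(W); every one is W ⇒ L
(1,7): moves to (1,5)(W), (0,6)(W); every one is W ⇒ L
(2,3): moves to (2,1)(W), (1,2)(W); every one is W ⇒ L
(2,6): moves to (2,4)(W), (1,5)(W); every one is W ⇒ L
(2,7): moves to (2,5)(W), (1,6)(W); every one is W ⇒ L
Every other cell has at least one move into one of the L cells above, so it is W.
The starting position (2,7) is L: whatever Maya does, the opponent receives a W position.

Noah wins.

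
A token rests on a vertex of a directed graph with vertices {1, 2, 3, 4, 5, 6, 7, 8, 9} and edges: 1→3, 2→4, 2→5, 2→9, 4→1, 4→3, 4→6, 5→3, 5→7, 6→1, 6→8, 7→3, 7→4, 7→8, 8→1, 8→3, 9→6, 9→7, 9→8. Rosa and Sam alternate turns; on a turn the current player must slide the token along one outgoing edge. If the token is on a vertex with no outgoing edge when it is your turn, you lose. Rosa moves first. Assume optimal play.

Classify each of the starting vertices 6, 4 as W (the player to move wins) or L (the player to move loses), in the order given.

Label each position W (a win for the player to move) or L (a loss). A position with no legal move is L; any other position is W exactly when some move reaches an L, and L when every move reaches a W.
Every edge goes from a vertex to one that appears earlier in the order 3, 1, 8, 6, 4, 7, 9, 5, 2, so processing vertices in that order labels each vertex after all of its successors.
3: no outgoing edge → L
1: can move to 3, which is L ⇒ W
8: can move to 3, which is L ⇒ W
6: moves to 8(W), 1(W); every one is W ⇒ L
4: can move to 6, which is L ⇒ W
7: can move to 3, which is L ⇒ W
9: can move to 6, which is L ⇒ W
5: can move to 3, which is L ⇒ W
2: moves to 5(W), 9(W), 4(W); every one is W ⇒ L

6: L, 4: W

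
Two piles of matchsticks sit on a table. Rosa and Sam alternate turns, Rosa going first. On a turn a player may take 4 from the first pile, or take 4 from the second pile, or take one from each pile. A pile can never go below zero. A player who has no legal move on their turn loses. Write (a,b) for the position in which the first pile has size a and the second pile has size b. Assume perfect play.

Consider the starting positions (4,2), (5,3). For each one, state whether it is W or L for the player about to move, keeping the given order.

Use the standard recursion: the mover loses at a terminal position; elsewhere, the mover wins exactly when some move hands the opponent an L position.
No move ever increases a pile, so every position that can arise here has a ≤ 5 and b ≤ 3; it is enough to label the cells with 0 ≤ a ≤ 5 and 0 ≤ b ≤ 3.
Every move lowers a or b (never raises either), so fill the grid row by row in increasing a, and left to right within a row: each cell's successors are then already labelled.
      b=0  b=1  b=2  b=3
a=0:    L    L    L    L
a=1:    L    W    W    W
a=2:    L    W    L    L
a=3:    L    W    L    W
a=4:    W    W    W    W
a=5:    W    L    L    L
Cells with no legal move (terminal, hence L): (0,0), (0,1), (0,2), (0,3), (1,0), (2,0), (3,0).
The remaining L cells, each justified by listing all of its moves:
(2,2): →(1,1)(W) only, which is W, so L
(2,3): →(1,2)(W) only, which is W, so L
(3,2): →(2,1)(W) only, which is W, so L
(5,1): →(1,1)(W), (4,0)(W) — all W, so L
(5,2): →(1,2)(W), (4,1)(W) — all W, so L
(5,3): →(1,3)(W), (4,2)(W) — all W, so L
Every other cell has at least one move into one of the L cells above, so it is W.
(4,2): the move to (0,2) reaches an L cell, so W
(5,3): one of the L cells justified above, so L

(4,2): W, (5,3): L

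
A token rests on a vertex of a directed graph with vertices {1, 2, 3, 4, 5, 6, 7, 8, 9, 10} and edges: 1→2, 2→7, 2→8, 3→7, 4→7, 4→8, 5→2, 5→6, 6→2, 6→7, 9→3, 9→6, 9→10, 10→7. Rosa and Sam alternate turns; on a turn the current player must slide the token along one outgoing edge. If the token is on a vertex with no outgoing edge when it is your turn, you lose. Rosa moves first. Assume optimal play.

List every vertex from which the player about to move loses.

1, 5, 7, 8, 9

Use the standard recursion: the mover loses at a terminal position; elsewhere, the mover wins exactly when some move hands the opponent an L position.
Every edge goes from a vertex to one that appears earlier in the order 7, 8, 2, 10, 6, 3, 4, 1, 5, 9, so processing vertices in that order labels each vertex after all of its successors.
7: no outgoing edge → L
8: no outgoing edge → L
2: reaches L-position 8 → W
10: reaches L-position 7 → W
6: reaches L-position 7 → W
3: reaches L-position 7 → W
4: reaches L-position 8 → W
1: only reaches 2(W), which is W → L
5: only reaches 6(W), 2(W), all W → L
9: only reaches 3(W), 6(W), 10(W), all W → L
Reading off the rows marked L gives the requested list; there are 5 such vertices.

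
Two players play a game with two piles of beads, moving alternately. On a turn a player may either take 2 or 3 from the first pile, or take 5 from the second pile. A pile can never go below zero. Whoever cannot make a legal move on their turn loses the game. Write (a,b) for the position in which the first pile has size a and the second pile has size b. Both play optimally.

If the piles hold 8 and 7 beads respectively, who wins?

Build the W/L table. Terminal = L. A non-terminal position is W if it has a move to some L; otherwise it is L.
No move ever increases a pile, so every position that can arise here has a ≤ 8 and b ≤ 7; it is enough to label the cells with 0 ≤ a ≤ 8 and 0 ≤ b ≤ 7.
Every move lowers a or b (never raises either), so fill the grid row by row in increasing a, and left to right within a row: each cell's successors are then already labelled.
      b=0  b=1  b=2  b=3  b=4  b=5  b=6  b=7
a=0:    L    L    L    L    L    W    W    W
a=1:    L    L    L    L    L    W    W    W
a=2:    W    W    W    W    W    L    L    L
a=3:    W    W    W    W    W    L    L    L
a=4:    W    W    W    W    W    W    W    W
a=5:    L    L    L    L    L    W    W    W
a=6:    L    L    L    L    L    W    W    W
a=7:    W    W    W    W    W    L    L    L
a=8:    W    W    W    W    W    L    L    L
Cells with no legal move (terminal, hence L): (0,0), (0,1), (0,2), (0,3), (0,4), (1,0), (1,1), (1,2), (1,3), (1,4).
The remaining L cells, each justified by listing all of its moves:
(2,5): L (options (0,5)(W), (2,0)(W) are all W)
(2,6): L (options (0,6)(W), (2,1)(W) are all W)
(2,7): L (options (0,7)(W), (2,2)(W) are all W)
(3,5): L (options (1,5)(W), (0,5)(W), (3,0)(W) are all W)
(3,6): L (options (1,6)(W), (0,6)(W), (3,1)(W) are all W)
(3,7): L (options (1,7)(W), (0,7)(W), (3,2)(W) are all W)
(5,0): L (options (3,0)(W), (2,0)(W) are all W)
(5,1): L (options (3,1)(W), (2,1)(W) are all W)
(5,2): L (options (3,2)(W), (2,2)(W) are all W)
(5,3): L (options (3,3)(W), (2,3)(W) are all W)
(5,4): L (options (3,4)(W), (2,4)(W) are all W)
(6,0): L (options (4,0)(W), (3,0)(W) are all W)
(6,1): L (options (4,1)(W), (3,1)(W) are all W)
(6,2): L (options (4,2)(W), (3,2)(W) are all W)
(6,3): L (options (4,3)(W), (3,3)(W) are all W)
(6,4): L (options (4,4)(W), (3,4)(W) are all W)
(7,5): L (options (5,5)(W), (4,5)(W), (7,0)(W) are all W)
(7,6): L (options (5,6)(W), (4,6)(W), (7,1)(W) are all W)
(7,7): L (options (5,7)(W), (4,7)(W), (7,2)(W) are all W)
(8,5): L (options (6,5)(W), (5,5)(W), (8,0)(W) are all W)
(8,6): L (options (6,6)(W), (5,6)(W), (8,1)(W) are all W)
(8,7): L (options (6,7)(W), (5,7)(W), (8,2)(W) are all W)
Every other cell has at least one move into one of the L cells above, so it is W.
The starting position (8,7) is L: whatever the player to move does, the opponent receives a W position.

The second player wins.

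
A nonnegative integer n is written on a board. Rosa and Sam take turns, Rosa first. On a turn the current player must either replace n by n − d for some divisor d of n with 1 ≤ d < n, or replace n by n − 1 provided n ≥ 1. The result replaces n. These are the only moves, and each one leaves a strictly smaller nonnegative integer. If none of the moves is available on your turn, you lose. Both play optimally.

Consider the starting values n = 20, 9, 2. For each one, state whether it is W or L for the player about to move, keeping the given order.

Classify positions by backward induction: terminal positions (no move available) are L. From any other position, the mover wins iff some move reaches an L.
n=0: no move → L
n=1: →0(L), so W
n=2: →1(W) only, which is W, so L
n=3: →2(L), so W
n=4: →2(L), so W
n=5: →4(W) only, which is W, so L
n=6: →5(L), so W
n=7: →6(W) only, which is W, so L
n=8: →7(L), so W
n=9: →6(W), 8(W) — all W, so L
n=10: →5(L), so W
n=11: →10(W) only, which is W, so L
n=12: →9(L), so W
n=13: →12(W) only, which is W, so L
n=14: →7(L), so W
n=15: →10(W), 12(W), 14(W) — all W, so L
n=16: →15(L), so W
n=17: →16(W) only, which is W, so L
n=18: →9(L), so W
n=19: →18(W) only, which is W, so L
n=20: →15(L), so W

20: W, 9: L, 2: L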